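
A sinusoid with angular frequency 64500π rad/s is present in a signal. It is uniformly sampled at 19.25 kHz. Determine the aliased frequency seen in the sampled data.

ω = 64500π rad/s → f = ω/(2π) = 32250 Hz = 32.25 kHz.
32.25 kHz mod fs = 13 kHz.
13 kHz > fs/2 = 9.625 kHz, folds to fs − 13 kHz = 6.25 kHz.

6.25 kHz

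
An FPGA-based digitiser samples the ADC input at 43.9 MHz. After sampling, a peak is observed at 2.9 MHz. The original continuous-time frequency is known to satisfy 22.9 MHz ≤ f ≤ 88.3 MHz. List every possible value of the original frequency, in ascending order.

41 MHz, 46.8 MHz, 84.9 MHz

Frequencies that alias to 2.9 MHz are k·fs ± 2.9 MHz for integer k ≥ 0.
k=0: 2.9 MHz.
k=1: 41 MHz, 46.8 MHz.
k=2: 84.9 MHz, 90.7 MHz.
k=3: 128.8 MHz, 134.6 MHz.
Within [22.9 MHz, 88.3 MHz]: 41 MHz, 46.8 MHz, 84.9 MHz.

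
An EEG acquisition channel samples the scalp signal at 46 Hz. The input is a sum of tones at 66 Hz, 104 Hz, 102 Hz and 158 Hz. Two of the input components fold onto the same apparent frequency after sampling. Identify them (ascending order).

66 Hz, 158 Hz

fs/2 = 23 Hz.
66 Hz mod fs = 20 Hz.
20 Hz ≤ fs/2 = 23 Hz, appears at 20 Hz.
104 Hz mod fs = 12 Hz.
12 Hz ≤ fs/2 = 23 Hz, appears at 12 Hz.
102 Hz mod fs = 10 Hz.
10 Hz ≤ fs/2 = 23 Hz, appears at 10 Hz.
158 Hz mod fs = 20 Hz.
20 Hz ≤ fs/2 = 23 Hz, appears at 20 Hz.
66 Hz and 158 Hz both map to 20 Hz.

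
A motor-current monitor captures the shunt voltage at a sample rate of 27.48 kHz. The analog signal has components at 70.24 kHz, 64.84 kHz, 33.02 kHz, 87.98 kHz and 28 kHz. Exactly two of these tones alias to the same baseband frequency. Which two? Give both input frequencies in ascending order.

fs/2 = 13.74 kHz.
70.24 kHz mod fs = 15.28 kHz.
15.28 kHz > fs/2 = 13.74 kHz, folds to fs − 15.28 kHz = 12.2 kHz.
64.84 kHz mod fs = 9.88 kHz.
9.88 kHz ≤ fs/2 = 13.74 kHz, appears at 9.88 kHz.
33.02 kHz mod fs = 5.54 kHz.
5.54 kHz ≤ fs/2 = 13.74 kHz, appears at 5.54 kHz.
87.98 kHz mod fs = 5.54 kHz.
5.54 kHz ≤ fs/2 = 13.74 kHz, appears at 5.54 kHz.
28 kHz mod fs = 0.52 kHz.
0.52 kHz ≤ fs/2 = 13.74 kHz, appears at 0.52 kHz.
33.02 kHz and 87.98 kHz both map to 5.54 kHz.

33.02 kHz, 87.98 kHz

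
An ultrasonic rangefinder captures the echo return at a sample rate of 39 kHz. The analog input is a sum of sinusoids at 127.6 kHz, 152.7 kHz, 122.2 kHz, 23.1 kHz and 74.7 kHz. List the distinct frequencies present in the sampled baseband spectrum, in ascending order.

fs/2 = 19.5 kHz.
127.6 kHz mod fs = 10.6 kHz.
10.6 kHz ≤ fs/2 = 19.5 kHz, appears at 10.6 kHz.
152.7 kHz mod fs = 35.7 kHz.
35.7 kHz > fs/2 = 19.5 kHz, folds to fs − 35.7 kHz = 3.3 kHz.
122.2 kHz mod fs = 5.2 kHz.
5.2 kHz ≤ fs/2 = 19.5 kHz, appears at 5.2 kHz.
23.1 kHz > fs/2 = 19.5 kHz, folds to fs − 23.1 kHz = 15.9 kHz.
74.7 kHz mod fs = 35.7 kHz.
35.7 kHz > fs/2 = 19.5 kHz, folds to fs − 35.7 kHz = 3.3 kHz.
Distinct values: {3.3 kHz, 5.2 kHz, 10.6 kHz, 15.9 kHz}.

3.3 kHz, 5.2 kHz, 10.6 kHz, 15.9 kHz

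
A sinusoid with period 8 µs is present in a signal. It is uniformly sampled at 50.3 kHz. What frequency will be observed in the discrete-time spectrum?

24.4 kHz

T = 8 µs → f = 1/T = 125 kHz.
125 kHz mod fs = 24.4 kHz.
24.4 kHz ≤ fs/2 = 25.15 kHz, appears at 24.4 kHz.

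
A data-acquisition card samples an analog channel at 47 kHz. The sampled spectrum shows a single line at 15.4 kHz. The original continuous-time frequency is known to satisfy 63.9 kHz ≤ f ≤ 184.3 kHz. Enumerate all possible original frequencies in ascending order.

Frequencies that alias to 15.4 kHz are k·fs ± 15.4 kHz for integer k ≥ 0.
k=0: 15.4 kHz.
k=1: 31.6 kHz, 62.4 kHz.
k=2: 78.6 kHz, 109.4 kHz.
k=3: 125.6 kHz, 156.4 kHz.
k=4: 172.6 kHz, 203.4 kHz.
k=5: 219.6 kHz, 250.4 kHz.
Within [63.9 kHz, 184.3 kHz]: 78.6 kHz, 109.4 kHz, 125.6 kHz, 156.4 kHz, 172.6 kHz.

78.6 kHz, 109.4 kHz, 125.6 kHz, 156.4 kHz, 172.6 kHz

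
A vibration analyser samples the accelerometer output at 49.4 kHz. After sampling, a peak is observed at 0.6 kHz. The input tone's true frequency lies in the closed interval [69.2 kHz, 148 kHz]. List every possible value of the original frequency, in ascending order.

Frequencies that alias to 0.6 kHz are k·fs ± 0.6 kHz for integer k ≥ 0.
k=0: 0.6 kHz.
k=1: 48.8 kHz, 50 kHz.
k=2: 98.2 kHz, 99.4 kHz.
k=3: 147.6 kHz, 148.8 kHz.
k=4: 197 kHz, 198.2 kHz.
Within [69.2 kHz, 148 kHz]: 98.2 kHz, 99.4 kHz, 147.6 kHz.

98.2 kHz, 99.4 kHz, 147.6 kHz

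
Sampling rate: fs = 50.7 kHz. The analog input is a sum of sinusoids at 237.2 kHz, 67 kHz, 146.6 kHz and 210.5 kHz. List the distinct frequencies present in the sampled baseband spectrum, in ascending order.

fs/2 = 25.35 kHz.
237.2 kHz mod fs = 34.4 kHz.
34.4 kHz > fs/2 = 25.35 kHz, folds to fs − 34.4 kHz = 16.3 kHz.
67 kHz mod fs = 16.3 kHz.
16.3 kHz ≤ fs/2 = 25.35 kHz, appears at 16.3 kHz.
146.6 kHz mod fs = 45.2 kHz.
45.2 kHz > fs/2 = 25.35 kHz, folds to fs − 45.2 kHz = 5.5 kHz.
210.5 kHz mod fs = 7.7 kHz.
7.7 kHz ≤ fs/2 = 25.35 kHz, appears at 7.7 kHz.
Distinct values: {5.5 kHz, 7.7 kHz, 16.3 kHz}.

5.5 kHz, 7.7 kHz, 16.3 kHz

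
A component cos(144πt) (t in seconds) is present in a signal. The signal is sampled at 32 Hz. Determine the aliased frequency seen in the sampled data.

ω = 144π rad/s → f = ω/(2π) = 72 Hz.
72 Hz mod fs = 8 Hz.
8 Hz ≤ fs/2 = 16 Hz, appears at 8 Hz.

8 Hz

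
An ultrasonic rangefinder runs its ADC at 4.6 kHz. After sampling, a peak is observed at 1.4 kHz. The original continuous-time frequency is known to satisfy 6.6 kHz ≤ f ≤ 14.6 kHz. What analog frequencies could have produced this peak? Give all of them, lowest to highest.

Frequencies that alias to 1.4 kHz are k·fs ± 1.4 kHz for integer k ≥ 0.
k=0: 1.4 kHz.
k=1: 3.2 kHz, 6 kHz.
k=2: 7.8 kHz, 10.6 kHz.
k=3: 12.4 kHz, 15.2 kHz.
k=4: 17 kHz, 19.8 kHz.
Within [6.6 kHz, 14.6 kHz]: 7.8 kHz, 10.6 kHz, 12.4 kHz.

7.8 kHz, 10.6 kHz, 12.4 kHz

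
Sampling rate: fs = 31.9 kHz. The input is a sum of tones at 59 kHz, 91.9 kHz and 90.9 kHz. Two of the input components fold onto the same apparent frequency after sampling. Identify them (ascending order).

59 kHz, 90.9 kHz

fs/2 = 15.95 kHz.
59 kHz mod fs = 27.1 kHz.
27.1 kHz > fs/2 = 15.95 kHz, folds to fs − 27.1 kHz = 4.8 kHz.
91.9 kHz mod fs = 28.1 kHz.
28.1 kHz > fs/2 = 15.95 kHz, folds to fs − 28.1 kHz = 3.8 kHz.
90.9 kHz mod fs = 27.1 kHz.
27.1 kHz > fs/2 = 15.95 kHz, folds to fs − 27.1 kHz = 4.8 kHz.
59 kHz and 90.9 kHz both map to 4.8 kHz.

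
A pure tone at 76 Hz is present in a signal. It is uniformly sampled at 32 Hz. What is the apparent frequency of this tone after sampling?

76 Hz mod fs = 12 Hz.
12 Hz ≤ fs/2 = 16 Hz, appears at 12 Hz.

12 Hz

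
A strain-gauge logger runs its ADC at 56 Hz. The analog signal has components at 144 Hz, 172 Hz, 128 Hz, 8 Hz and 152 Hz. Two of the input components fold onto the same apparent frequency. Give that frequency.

16 Hz

fs/2 = 28 Hz.
144 Hz mod fs = 32 Hz.
32 Hz > fs/2 = 28 Hz, folds to fs − 32 Hz = 24 Hz.
172 Hz mod fs = 4 Hz.
4 Hz ≤ fs/2 = 28 Hz, appears at 4 Hz.
128 Hz mod fs = 16 Hz.
16 Hz ≤ fs/2 = 28 Hz, appears at 16 Hz.
8 Hz ≤ fs/2 = 28 Hz, passes unchanged.
152 Hz mod fs = 40 Hz.
40 Hz > fs/2 = 28 Hz, folds to fs − 40 Hz = 16 Hz.
128 Hz and 152 Hz both map to 16 Hz.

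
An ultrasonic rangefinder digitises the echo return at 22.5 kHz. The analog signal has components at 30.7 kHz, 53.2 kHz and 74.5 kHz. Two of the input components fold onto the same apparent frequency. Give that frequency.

fs/2 = 11.25 kHz.
30.7 kHz mod fs = 8.2 kHz.
8.2 kHz ≤ fs/2 = 11.25 kHz, appears at 8.2 kHz.
53.2 kHz mod fs = 8.2 kHz.
8.2 kHz ≤ fs/2 = 11.25 kHz, appears at 8.2 kHz.
74.5 kHz mod fs = 7 kHz.
7 kHz ≤ fs/2 = 11.25 kHz, appears at 7 kHz.
30.7 kHz and 53.2 kHz both map to 8.2 kHz.

8.2 kHz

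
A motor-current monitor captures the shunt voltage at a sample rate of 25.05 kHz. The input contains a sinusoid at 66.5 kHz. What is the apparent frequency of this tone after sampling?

66.5 kHz mod fs = 16.4 kHz.
16.4 kHz > fs/2 = 12.525 kHz, folds to fs − 16.4 kHz = 8.65 kHz.

8.65 kHz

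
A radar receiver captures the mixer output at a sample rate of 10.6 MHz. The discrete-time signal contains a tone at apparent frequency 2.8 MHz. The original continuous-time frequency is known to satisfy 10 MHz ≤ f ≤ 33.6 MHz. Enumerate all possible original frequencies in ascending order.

Frequencies that alias to 2.8 MHz are k·fs ± 2.8 MHz for integer k ≥ 0.
k=0: 2.8 MHz.
k=1: 7.8 MHz, 13.4 MHz.
k=2: 18.4 MHz, 24 MHz.
k=3: 29 MHz, 34.6 MHz.
k=4: 39.6 MHz, 45.2 MHz.
Within [10 MHz, 33.6 MHz]: 13.4 MHz, 18.4 MHz, 24 MHz, 29 MHz.

13.4 MHz, 18.4 MHz, 24 MHz, 29 MHz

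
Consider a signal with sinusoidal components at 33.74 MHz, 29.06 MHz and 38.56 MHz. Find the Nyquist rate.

77.12 MHz

Highest-frequency component: 38.56 MHz.
Nyquist rate = 2 × 38.56 MHz = 77.12 MHz.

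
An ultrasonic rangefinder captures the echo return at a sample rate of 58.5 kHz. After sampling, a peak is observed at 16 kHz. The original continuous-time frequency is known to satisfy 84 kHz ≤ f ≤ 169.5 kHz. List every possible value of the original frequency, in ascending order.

101 kHz, 133 kHz, 159.5 kHz

Frequencies that alias to 16 kHz are k·fs ± 16 kHz for integer k ≥ 0.
k=0: 16 kHz.
k=1: 42.5 kHz, 74.5 kHz.
k=2: 101 kHz, 133 kHz.
k=3: 159.5 kHz, 191.5 kHz.
k=4: 218 kHz, 250 kHz.
Within [84 kHz, 169.5 kHz]: 101 kHz, 133 kHz, 159.5 kHz.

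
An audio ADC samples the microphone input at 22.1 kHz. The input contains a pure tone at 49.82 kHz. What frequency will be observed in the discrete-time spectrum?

5.62 kHz

49.82 kHz mod fs = 5.62 kHz.
5.62 kHz ≤ fs/2 = 11.05 kHz, appears at 5.62 kHz.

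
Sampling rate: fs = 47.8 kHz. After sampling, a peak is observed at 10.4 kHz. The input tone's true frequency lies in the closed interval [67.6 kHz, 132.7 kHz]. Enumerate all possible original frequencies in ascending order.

Frequencies that alias to 10.4 kHz are k·fs ± 10.4 kHz for integer k ≥ 0.
k=0: 10.4 kHz.
k=1: 37.4 kHz, 58.2 kHz.
k=2: 85.2 kHz, 106 kHz.
k=3: 133 kHz, 153.8 kHz.
Within [67.6 kHz, 132.7 kHz]: 85.2 kHz, 106 kHz.

85.2 kHz, 106 kHz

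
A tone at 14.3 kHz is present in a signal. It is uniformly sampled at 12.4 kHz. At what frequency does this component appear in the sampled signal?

1.9 kHz

14.3 kHz mod fs = 1.9 kHz.
1.9 kHz ≤ fs/2 = 6.2 kHz, appears at 1.9 kHz.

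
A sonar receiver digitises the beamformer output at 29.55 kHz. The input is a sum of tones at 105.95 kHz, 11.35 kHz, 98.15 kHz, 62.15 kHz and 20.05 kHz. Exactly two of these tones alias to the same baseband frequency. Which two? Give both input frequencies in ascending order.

20.05 kHz, 98.15 kHz

fs/2 = 14.775 kHz.
105.95 kHz mod fs = 17.3 kHz.
17.3 kHz > fs/2 = 14.775 kHz, folds to fs − 17.3 kHz = 12.25 kHz.
11.35 kHz ≤ fs/2 = 14.775 kHz, passes unchanged.
98.15 kHz mod fs = 9.5 kHz.
9.5 kHz ≤ fs/2 = 14.775 kHz, appears at 9.5 kHz.
62.15 kHz mod fs = 3.05 kHz.
3.05 kHz ≤ fs/2 = 14.775 kHz, appears at 3.05 kHz.
20.05 kHz > fs/2 = 14.775 kHz, folds to fs − 20.05 kHz = 9.5 kHz.
20.05 kHz and 98.15 kHz both map to 9.5 kHz.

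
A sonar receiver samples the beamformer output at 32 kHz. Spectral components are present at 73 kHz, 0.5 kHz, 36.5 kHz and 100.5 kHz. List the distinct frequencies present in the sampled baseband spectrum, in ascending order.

fs/2 = 16 kHz.
73 kHz mod fs = 9 kHz.
9 kHz ≤ fs/2 = 16 kHz, appears at 9 kHz.
0.5 kHz ≤ fs/2 = 16 kHz, passes unchanged.
36.5 kHz mod fs = 4.5 kHz.
4.5 kHz ≤ fs/2 = 16 kHz, appears at 4.5 kHz.
100.5 kHz mod fs = 4.5 kHz.
4.5 kHz ≤ fs/2 = 16 kHz, appears at 4.5 kHz.
Distinct values: {0.5 kHz, 4.5 kHz, 9 kHz}.

0.5 kHz, 4.5 kHz, 9 kHz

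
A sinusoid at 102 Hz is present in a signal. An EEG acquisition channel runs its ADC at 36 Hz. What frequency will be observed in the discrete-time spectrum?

102 Hz mod fs = 30 Hz.
30 Hz > fs/2 = 18 Hz, folds to fs − 30 Hz = 6 Hz.

6 Hz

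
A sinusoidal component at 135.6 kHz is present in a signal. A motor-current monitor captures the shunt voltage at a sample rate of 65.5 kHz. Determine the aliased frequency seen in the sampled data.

135.6 kHz mod fs = 4.6 kHz.
4.6 kHz ≤ fs/2 = 32.75 kHz, appears at 4.6 kHz.

4.6 kHz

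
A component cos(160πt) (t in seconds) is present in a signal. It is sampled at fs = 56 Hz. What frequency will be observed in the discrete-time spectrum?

ω = 160π rad/s → f = ω/(2π) = 80 Hz.
80 Hz mod fs = 24 Hz.
24 Hz ≤ fs/2 = 28 Hz, appears at 24 Hz.

24 Hz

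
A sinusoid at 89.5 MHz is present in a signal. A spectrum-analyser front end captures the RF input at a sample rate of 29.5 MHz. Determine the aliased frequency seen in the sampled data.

1 MHz

89.5 MHz mod fs = 1 MHz.
1 MHz ≤ fs/2 = 14.75 MHz, appears at 1 MHz.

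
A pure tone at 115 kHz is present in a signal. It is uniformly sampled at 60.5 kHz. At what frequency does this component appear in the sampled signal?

6 kHz

115 kHz mod fs = 54.5 kHz.
54.5 kHz > fs/2 = 30.25 kHz, folds to fs − 54.5 kHz = 6 kHz.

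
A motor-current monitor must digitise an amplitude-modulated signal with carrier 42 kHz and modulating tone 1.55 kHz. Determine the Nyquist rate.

AM sidebands sit at fc ± fm = 40.45 kHz and 43.55 kHz.
Highest-frequency component: 43.55 kHz.
Nyquist rate = 2 × 43.55 kHz = 87.1 kHz.

87.1 kHz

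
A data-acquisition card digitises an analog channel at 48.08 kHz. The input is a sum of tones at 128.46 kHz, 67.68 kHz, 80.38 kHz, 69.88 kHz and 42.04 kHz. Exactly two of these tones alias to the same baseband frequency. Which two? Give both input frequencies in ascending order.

fs/2 = 24.04 kHz.
128.46 kHz mod fs = 32.3 kHz.
32.3 kHz > fs/2 = 24.04 kHz, folds to fs − 32.3 kHz = 15.78 kHz.
67.68 kHz mod fs = 19.6 kHz.
19.6 kHz ≤ fs/2 = 24.04 kHz, appears at 19.6 kHz.
80.38 kHz mod fs = 32.3 kHz.
32.3 kHz > fs/2 = 24.04 kHz, folds to fs − 32.3 kHz = 15.78 kHz.
69.88 kHz mod fs = 21.8 kHz.
21.8 kHz ≤ fs/2 = 24.04 kHz, appears at 21.8 kHz.
42.04 kHz > fs/2 = 24.04 kHz, folds to fs − 42.04 kHz = 6.04 kHz.
80.38 kHz and 128.46 kHz both map to 15.78 kHz.

80.38 kHz, 128.46 kHz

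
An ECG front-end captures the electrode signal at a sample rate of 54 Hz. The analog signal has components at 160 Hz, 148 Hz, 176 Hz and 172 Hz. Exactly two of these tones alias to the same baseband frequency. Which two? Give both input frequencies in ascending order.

fs/2 = 27 Hz.
160 Hz mod fs = 52 Hz.
52 Hz > fs/2 = 27 Hz, folds to fs − 52 Hz = 2 Hz.
148 Hz mod fs = 40 Hz.
40 Hz > fs/2 = 27 Hz, folds to fs − 40 Hz = 14 Hz.
176 Hz mod fs = 14 Hz.
14 Hz ≤ fs/2 = 27 Hz, appears at 14 Hz.
172 Hz mod fs = 10 Hz.
10 Hz ≤ fs/2 = 27 Hz, appears at 10 Hz.
148 Hz and 176 Hz both map to 14 Hz.

148 Hz, 176 Hz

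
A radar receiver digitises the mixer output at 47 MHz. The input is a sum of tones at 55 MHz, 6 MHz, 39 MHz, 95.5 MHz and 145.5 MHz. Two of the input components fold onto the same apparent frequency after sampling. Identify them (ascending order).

fs/2 = 23.5 MHz.
55 MHz mod fs = 8 MHz.
8 MHz ≤ fs/2 = 23.5 MHz, appears at 8 MHz.
6 MHz ≤ fs/2 = 23.5 MHz, passes unchanged.
39 MHz > fs/2 = 23.5 MHz, folds to fs − 39 MHz = 8 MHz.
95.5 MHz mod fs = 1.5 MHz.
1.5 MHz ≤ fs/2 = 23.5 MHz, appears at 1.5 MHz.
145.5 MHz mod fs = 4.5 MHz.
4.5 MHz ≤ fs/2 = 23.5 MHz, appears at 4.5 MHz.
39 MHz and 55 MHz both map to 8 MHz.

39 MHz, 55 MHz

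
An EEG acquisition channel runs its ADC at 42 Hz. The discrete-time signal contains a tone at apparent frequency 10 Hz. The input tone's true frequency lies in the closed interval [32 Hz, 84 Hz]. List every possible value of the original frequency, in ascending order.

Frequencies that alias to 10 Hz are k·fs ± 10 Hz for integer k ≥ 0.
k=0: 10 Hz.
k=1: 32 Hz, 52 Hz.
k=2: 74 Hz, 94 Hz.
k=3: 116 Hz, 136 Hz.
Within [32 Hz, 84 Hz]: 32 Hz, 52 Hz, 74 Hz.

32 Hz, 52 Hz, 74 Hz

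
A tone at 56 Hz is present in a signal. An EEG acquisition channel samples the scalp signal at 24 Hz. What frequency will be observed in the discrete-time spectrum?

56 Hz mod fs = 8 Hz.
8 Hz ≤ fs/2 = 12 Hz, appears at 8 Hz.

8 Hz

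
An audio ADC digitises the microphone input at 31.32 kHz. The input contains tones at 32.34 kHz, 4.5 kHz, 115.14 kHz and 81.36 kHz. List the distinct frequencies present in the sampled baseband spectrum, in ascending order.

fs/2 = 15.66 kHz.
32.34 kHz mod fs = 1.02 kHz.
1.02 kHz ≤ fs/2 = 15.66 kHz, appears at 1.02 kHz.
4.5 kHz ≤ fs/2 = 15.66 kHz, passes unchanged.
115.14 kHz mod fs = 21.18 kHz.
21.18 kHz > fs/2 = 15.66 kHz, folds to fs − 21.18 kHz = 10.14 kHz.
81.36 kHz mod fs = 18.72 kHz.
18.72 kHz > fs/2 = 15.66 kHz, folds to fs − 18.72 kHz = 12.6 kHz.
Distinct values: {1.02 kHz, 4.5 kHz, 10.14 kHz, 12.6 kHz}.

1.02 kHz, 4.5 kHz, 10.14 kHz, 12.6 kHz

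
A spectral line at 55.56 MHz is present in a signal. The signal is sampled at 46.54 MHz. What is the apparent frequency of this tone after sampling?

9.02 MHz

55.56 MHz mod fs = 9.02 MHz.
9.02 MHz ≤ fs/2 = 23.27 MHz, appears at 9.02 MHz.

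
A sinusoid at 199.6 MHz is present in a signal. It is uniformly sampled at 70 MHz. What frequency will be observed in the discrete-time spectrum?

199.6 MHz mod fs = 59.6 MHz.
59.6 MHz > fs/2 = 35 MHz, folds to fs − 59.6 MHz = 10.4 MHz.

10.4 MHz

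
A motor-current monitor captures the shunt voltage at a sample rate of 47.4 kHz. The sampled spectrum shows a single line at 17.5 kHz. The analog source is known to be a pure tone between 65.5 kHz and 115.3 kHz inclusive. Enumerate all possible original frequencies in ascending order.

Frequencies that alias to 17.5 kHz are k·fs ± 17.5 kHz for integer k ≥ 0.
k=0: 17.5 kHz.
k=1: 29.9 kHz, 64.9 kHz.
k=2: 77.3 kHz, 112.3 kHz.
k=3: 124.7 kHz, 159.7 kHz.
Within [65.5 kHz, 115.3 kHz]: 77.3 kHz, 112.3 kHz.

77.3 kHz, 112.3 kHz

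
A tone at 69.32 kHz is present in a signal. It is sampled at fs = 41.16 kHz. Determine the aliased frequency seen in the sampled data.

13 kHz

69.32 kHz mod fs = 28.16 kHz.
28.16 kHz > fs/2 = 20.58 kHz, folds to fs − 28.16 kHz = 13 kHz.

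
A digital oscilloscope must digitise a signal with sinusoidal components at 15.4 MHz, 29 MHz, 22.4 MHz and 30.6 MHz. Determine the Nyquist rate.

61.2 MHz

Highest-frequency component: 30.6 MHz.
Nyquist rate = 2 × 30.6 MHz = 61.2 MHz.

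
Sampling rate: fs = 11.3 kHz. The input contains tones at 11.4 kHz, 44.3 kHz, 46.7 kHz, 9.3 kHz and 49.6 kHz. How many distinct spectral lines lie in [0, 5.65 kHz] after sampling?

fs/2 = 5.65 kHz.
11.4 kHz mod fs = 0.1 kHz.
0.1 kHz ≤ fs/2 = 5.65 kHz, appears at 0.1 kHz.
44.3 kHz mod fs = 10.4 kHz.
10.4 kHz > fs/2 = 5.65 kHz, folds to fs − 10.4 kHz = 0.9 kHz.
46.7 kHz mod fs = 1.5 kHz.
1.5 kHz ≤ fs/2 = 5.65 kHz, appears at 1.5 kHz.
9.3 kHz > fs/2 = 5.65 kHz, folds to fs − 9.3 kHz = 2 kHz.
49.6 kHz mod fs = 4.4 kHz.
4.4 kHz ≤ fs/2 = 5.65 kHz, appears at 4.4 kHz.
Distinct values: {0.1 kHz, 0.9 kHz, 1.5 kHz, 2 kHz, 4.4 kHz} → 5.

5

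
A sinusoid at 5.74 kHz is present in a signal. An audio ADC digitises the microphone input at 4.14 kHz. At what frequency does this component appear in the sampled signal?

5.74 kHz mod fs = 1.6 kHz.
1.6 kHz ≤ fs/2 = 2.07 kHz, appears at 1.6 kHz.

1.6 kHz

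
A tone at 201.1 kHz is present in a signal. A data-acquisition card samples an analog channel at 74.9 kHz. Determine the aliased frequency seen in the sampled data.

201.1 kHz mod fs = 51.3 kHz.
51.3 kHz > fs/2 = 37.45 kHz, folds to fs − 51.3 kHz = 23.6 kHz.

23.6 kHz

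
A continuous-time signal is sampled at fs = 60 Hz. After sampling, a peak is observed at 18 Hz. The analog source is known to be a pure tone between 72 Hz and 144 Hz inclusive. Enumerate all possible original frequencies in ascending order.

Frequencies that alias to 18 Hz are k·fs ± 18 Hz for integer k ≥ 0.
k=0: 18 Hz.
k=1: 42 Hz, 78 Hz.
k=2: 102 Hz, 138 Hz.
k=3: 162 Hz, 198 Hz.
Within [72 Hz, 144 Hz]: 78 Hz, 102 Hz, 138 Hz.

78 Hz, 102 Hz, 138 Hz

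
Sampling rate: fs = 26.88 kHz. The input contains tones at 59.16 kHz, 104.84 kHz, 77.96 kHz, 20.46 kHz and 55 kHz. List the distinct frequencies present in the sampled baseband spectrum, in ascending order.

1.24 kHz, 2.68 kHz, 5.4 kHz, 6.42 kHz

fs/2 = 13.44 kHz.
59.16 kHz mod fs = 5.4 kHz.
5.4 kHz ≤ fs/2 = 13.44 kHz, appears at 5.4 kHz.
104.84 kHz mod fs = 24.2 kHz.
24.2 kHz > fs/2 = 13.44 kHz, folds to fs − 24.2 kHz = 2.68 kHz.
77.96 kHz mod fs = 24.2 kHz.
24.2 kHz > fs/2 = 13.44 kHz, folds to fs − 24.2 kHz = 2.68 kHz.
20.46 kHz > fs/2 = 13.44 kHz, folds to fs − 20.46 kHz = 6.42 kHz.
55 kHz mod fs = 1.24 kHz.
1.24 kHz ≤ fs/2 = 13.44 kHz, appears at 1.24 kHz.
Distinct values: {1.24 kHz, 2.68 kHz, 5.4 kHz, 6.42 kHz}.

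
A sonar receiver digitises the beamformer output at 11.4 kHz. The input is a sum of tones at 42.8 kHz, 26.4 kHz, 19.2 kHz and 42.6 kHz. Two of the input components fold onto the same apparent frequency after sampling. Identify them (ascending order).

fs/2 = 5.7 kHz.
42.8 kHz mod fs = 8.6 kHz.
8.6 kHz > fs/2 = 5.7 kHz, folds to fs − 8.6 kHz = 2.8 kHz.
26.4 kHz mod fs = 3.6 kHz.
3.6 kHz ≤ fs/2 = 5.7 kHz, appears at 3.6 kHz.
19.2 kHz mod fs = 7.8 kHz.
7.8 kHz > fs/2 = 5.7 kHz, folds to fs − 7.8 kHz = 3.6 kHz.
42.6 kHz mod fs = 8.4 kHz.
8.4 kHz > fs/2 = 5.7 kHz, folds to fs − 8.4 kHz = 3 kHz.
19.2 kHz and 26.4 kHz both map to 3.6 kHz.

19.2 kHz, 26.4 kHz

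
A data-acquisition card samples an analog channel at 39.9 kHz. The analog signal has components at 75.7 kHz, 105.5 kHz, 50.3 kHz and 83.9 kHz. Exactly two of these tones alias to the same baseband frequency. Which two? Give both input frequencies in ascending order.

fs/2 = 19.95 kHz.
75.7 kHz mod fs = 35.8 kHz.
35.8 kHz > fs/2 = 19.95 kHz, folds to fs − 35.8 kHz = 4.1 kHz.
105.5 kHz mod fs = 25.7 kHz.
25.7 kHz > fs/2 = 19.95 kHz, folds to fs − 25.7 kHz = 14.2 kHz.
50.3 kHz mod fs = 10.4 kHz.
10.4 kHz ≤ fs/2 = 19.95 kHz, appears at 10.4 kHz.
83.9 kHz mod fs = 4.1 kHz.
4.1 kHz ≤ fs/2 = 19.95 kHz, appears at 4.1 kHz.
75.7 kHz and 83.9 kHz both map to 4.1 kHz.

75.7 kHz, 83.9 kHz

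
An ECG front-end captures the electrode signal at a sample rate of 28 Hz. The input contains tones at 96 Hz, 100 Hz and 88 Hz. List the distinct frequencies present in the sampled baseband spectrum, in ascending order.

4 Hz, 12 Hz

fs/2 = 14 Hz.
96 Hz mod fs = 12 Hz.
12 Hz ≤ fs/2 = 14 Hz, appears at 12 Hz.
100 Hz mod fs = 16 Hz.
16 Hz > fs/2 = 14 Hz, folds to fs − 16 Hz = 12 Hz.
88 Hz mod fs = 4 Hz.
4 Hz ≤ fs/2 = 14 Hz, appears at 4 Hz.
Distinct values: {4 Hz, 12 Hz}.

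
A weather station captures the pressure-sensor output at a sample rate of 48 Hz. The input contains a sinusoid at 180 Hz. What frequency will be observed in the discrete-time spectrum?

180 Hz mod fs = 36 Hz.
36 Hz > fs/2 = 24 Hz, folds to fs − 36 Hz = 12 Hz.

12 Hz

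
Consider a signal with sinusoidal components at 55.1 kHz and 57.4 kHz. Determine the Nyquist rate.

Highest-frequency component: 57.4 kHz.
Nyquist rate = 2 × 57.4 kHz = 114.8 kHz.

114.8 kHz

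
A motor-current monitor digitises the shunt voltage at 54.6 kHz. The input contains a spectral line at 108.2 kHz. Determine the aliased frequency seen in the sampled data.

1 kHz

108.2 kHz mod fs = 53.6 kHz.
53.6 kHz > fs/2 = 27.3 kHz, folds to fs − 53.6 kHz = 1 kHz.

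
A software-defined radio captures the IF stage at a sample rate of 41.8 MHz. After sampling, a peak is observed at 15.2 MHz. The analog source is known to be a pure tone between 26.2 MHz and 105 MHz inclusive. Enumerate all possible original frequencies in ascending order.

Frequencies that alias to 15.2 MHz are k·fs ± 15.2 MHz for integer k ≥ 0.
k=0: 15.2 MHz.
k=1: 26.6 MHz, 57 MHz.
k=2: 68.4 MHz, 98.8 MHz.
k=3: 110.2 MHz, 140.6 MHz.
Within [26.2 MHz, 105 MHz]: 26.6 MHz, 57 MHz, 68.4 MHz, 98.8 MHz.

26.6 MHz, 57 MHz, 68.4 MHz, 98.8 MHz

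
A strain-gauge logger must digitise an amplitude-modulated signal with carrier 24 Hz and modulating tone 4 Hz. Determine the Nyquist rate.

56 Hz

AM sidebands sit at fc ± fm = 20 Hz and 28 Hz.
Highest-frequency component: 28 Hz.
Nyquist rate = 2 × 28 Hz = 56 Hz.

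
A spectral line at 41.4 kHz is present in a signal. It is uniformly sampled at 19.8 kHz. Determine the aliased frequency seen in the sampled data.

1.8 kHz

41.4 kHz mod fs = 1.8 kHz.
1.8 kHz ≤ fs/2 = 9.9 kHz, appears at 1.8 kHz.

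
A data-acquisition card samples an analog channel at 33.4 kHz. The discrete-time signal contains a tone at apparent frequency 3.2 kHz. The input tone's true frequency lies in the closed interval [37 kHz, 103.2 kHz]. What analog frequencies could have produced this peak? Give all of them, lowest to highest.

Frequencies that alias to 3.2 kHz are k·fs ± 3.2 kHz for integer k ≥ 0.
k=0: 3.2 kHz.
k=1: 30.2 kHz, 36.6 kHz.
k=2: 63.6 kHz, 70 kHz.
k=3: 97 kHz, 103.4 kHz.
k=4: 130.4 kHz, 136.8 kHz.
Within [37 kHz, 103.2 kHz]: 63.6 kHz, 70 kHz, 97 kHz.

63.6 kHz, 70 kHz, 97 kHz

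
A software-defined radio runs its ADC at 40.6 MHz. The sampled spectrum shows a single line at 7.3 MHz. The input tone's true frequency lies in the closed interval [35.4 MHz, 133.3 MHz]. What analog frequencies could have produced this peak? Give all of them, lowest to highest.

47.9 MHz, 73.9 MHz, 88.5 MHz, 114.5 MHz, 129.1 MHz

Frequencies that alias to 7.3 MHz are k·fs ± 7.3 MHz for integer k ≥ 0.
k=0: 7.3 MHz.
k=1: 33.3 MHz, 47.9 MHz.
k=2: 73.9 MHz, 88.5 MHz.
k=3: 114.5 MHz, 129.1 MHz.
k=4: 155.1 MHz, 169.7 MHz.
Within [35.4 MHz, 133.3 MHz]: 47.9 MHz, 73.9 MHz, 88.5 MHz, 114.5 MHz, 129.1 MHz.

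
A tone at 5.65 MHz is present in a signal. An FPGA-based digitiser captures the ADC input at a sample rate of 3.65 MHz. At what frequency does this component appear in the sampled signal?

5.65 MHz mod fs = 2 MHz.
2 MHz > fs/2 = 1.825 MHz, folds to fs − 2 MHz = 1.65 MHz.

1.65 MHz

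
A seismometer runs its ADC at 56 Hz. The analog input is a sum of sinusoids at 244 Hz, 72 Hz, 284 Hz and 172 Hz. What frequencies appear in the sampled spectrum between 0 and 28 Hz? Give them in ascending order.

4 Hz, 16 Hz, 20 Hz

fs/2 = 28 Hz.
244 Hz mod fs = 20 Hz.
20 Hz ≤ fs/2 = 28 Hz, appears at 20 Hz.
72 Hz mod fs = 16 Hz.
16 Hz ≤ fs/2 = 28 Hz, appears at 16 Hz.
284 Hz mod fs = 4 Hz.
4 Hz ≤ fs/2 = 28 Hz, appears at 4 Hz.
172 Hz mod fs = 4 Hz.
4 Hz ≤ fs/2 = 28 Hz, appears at 4 Hz.
Distinct values: {4 Hz, 16 Hz, 20 Hz}.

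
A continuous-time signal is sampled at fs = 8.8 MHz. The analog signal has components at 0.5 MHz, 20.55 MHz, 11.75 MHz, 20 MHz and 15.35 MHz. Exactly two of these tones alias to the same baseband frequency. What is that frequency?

fs/2 = 4.4 MHz.
0.5 MHz ≤ fs/2 = 4.4 MHz, passes unchanged.
20.55 MHz mod fs = 2.95 MHz.
2.95 MHz ≤ fs/2 = 4.4 MHz, appears at 2.95 MHz.
11.75 MHz mod fs = 2.95 MHz.
2.95 MHz ≤ fs/2 = 4.4 MHz, appears at 2.95 MHz.
20 MHz mod fs = 2.4 MHz.
2.4 MHz ≤ fs/2 = 4.4 MHz, appears at 2.4 MHz.
15.35 MHz mod fs = 6.55 MHz.
6.55 MHz > fs/2 = 4.4 MHz, folds to fs − 6.55 MHz = 2.25 MHz.
11.75 MHz and 20.55 MHz both map to 2.95 MHz.

2.95 MHz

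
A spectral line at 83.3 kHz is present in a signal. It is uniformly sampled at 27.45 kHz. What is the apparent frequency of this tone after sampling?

0.95 kHz

83.3 kHz mod fs = 0.95 kHz.
0.95 kHz ≤ fs/2 = 13.725 kHz, appears at 0.95 kHz.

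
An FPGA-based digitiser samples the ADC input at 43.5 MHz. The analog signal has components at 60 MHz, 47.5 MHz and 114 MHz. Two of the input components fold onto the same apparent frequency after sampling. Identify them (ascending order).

fs/2 = 21.75 MHz.
60 MHz mod fs = 16.5 MHz.
16.5 MHz ≤ fs/2 = 21.75 MHz, appears at 16.5 MHz.
47.5 MHz mod fs = 4 MHz.
4 MHz ≤ fs/2 = 21.75 MHz, appears at 4 MHz.
114 MHz mod fs = 27 MHz.
27 MHz > fs/2 = 21.75 MHz, folds to fs − 27 MHz = 16.5 MHz.
60 MHz and 114 MHz both map to 16.5 MHz.

60 MHz, 114 MHz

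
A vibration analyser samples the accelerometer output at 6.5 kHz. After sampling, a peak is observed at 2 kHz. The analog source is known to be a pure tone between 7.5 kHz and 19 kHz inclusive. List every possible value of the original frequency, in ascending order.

8.5 kHz, 11 kHz, 15 kHz, 17.5 kHz

Frequencies that alias to 2 kHz are k·fs ± 2 kHz for integer k ≥ 0.
k=0: 2 kHz.
k=1: 4.5 kHz, 8.5 kHz.
k=2: 11 kHz, 15 kHz.
k=3: 17.5 kHz, 21.5 kHz.
k=4: 24 kHz, 28 kHz.
Within [7.5 kHz, 19 kHz]: 8.5 kHz, 11 kHz, 15 kHz, 17.5 kHz.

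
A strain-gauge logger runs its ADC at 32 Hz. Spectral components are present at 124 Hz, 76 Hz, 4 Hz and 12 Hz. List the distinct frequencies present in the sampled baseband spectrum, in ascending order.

fs/2 = 16 Hz.
124 Hz mod fs = 28 Hz.
28 Hz > fs/2 = 16 Hz, folds to fs − 28 Hz = 4 Hz.
76 Hz mod fs = 12 Hz.
12 Hz ≤ fs/2 = 16 Hz, appears at 12 Hz.
4 Hz ≤ fs/2 = 16 Hz, passes unchanged.
12 Hz ≤ fs/2 = 16 Hz, passes unchanged.
Distinct values: {4 Hz, 12 Hz}.

4 Hz, 12 Hz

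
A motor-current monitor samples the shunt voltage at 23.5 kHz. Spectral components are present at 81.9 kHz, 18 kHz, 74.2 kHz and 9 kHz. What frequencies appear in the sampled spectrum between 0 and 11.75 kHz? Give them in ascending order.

fs/2 = 11.75 kHz.
81.9 kHz mod fs = 11.4 kHz.
11.4 kHz ≤ fs/2 = 11.75 kHz, appears at 11.4 kHz.
18 kHz > fs/2 = 11.75 kHz, folds to fs − 18 kHz = 5.5 kHz.
74.2 kHz mod fs = 3.7 kHz.
3.7 kHz ≤ fs/2 = 11.75 kHz, appears at 3.7 kHz.
9 kHz ≤ fs/2 = 11.75 kHz, passes unchanged.
Distinct values: {3.7 kHz, 5.5 kHz, 9 kHz, 11.4 kHz}.

3.7 kHz, 5.5 kHz, 9 kHz, 11.4 kHz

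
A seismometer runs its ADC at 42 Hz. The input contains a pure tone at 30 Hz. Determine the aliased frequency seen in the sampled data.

30 Hz > fs/2 = 21 Hz, folds to fs − 30 Hz = 12 Hz.

12 Hz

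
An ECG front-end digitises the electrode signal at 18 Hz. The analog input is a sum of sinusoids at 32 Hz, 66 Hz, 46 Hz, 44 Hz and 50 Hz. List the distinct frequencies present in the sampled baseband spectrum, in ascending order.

4 Hz, 6 Hz, 8 Hz

fs/2 = 9 Hz.
32 Hz mod fs = 14 Hz.
14 Hz > fs/2 = 9 Hz, folds to fs − 14 Hz = 4 Hz.
66 Hz mod fs = 12 Hz.
12 Hz > fs/2 = 9 Hz, folds to fs − 12 Hz = 6 Hz.
46 Hz mod fs = 10 Hz.
10 Hz > fs/2 = 9 Hz, folds to fs − 10 Hz = 8 Hz.
44 Hz mod fs = 8 Hz.
8 Hz ≤ fs/2 = 9 Hz, appears at 8 Hz.
50 Hz mod fs = 14 Hz.
14 Hz > fs/2 = 9 Hz, folds to fs − 14 Hz = 4 Hz.
Distinct values: {4 Hz, 6 Hz, 8 Hz}.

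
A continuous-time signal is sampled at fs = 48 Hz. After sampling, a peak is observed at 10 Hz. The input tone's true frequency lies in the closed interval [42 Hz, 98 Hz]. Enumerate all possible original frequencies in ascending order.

58 Hz, 86 Hz

Frequencies that alias to 10 Hz are k·fs ± 10 Hz for integer k ≥ 0.
k=0: 10 Hz.
k=1: 38 Hz, 58 Hz.
k=2: 86 Hz, 106 Hz.
k=3: 134 Hz, 154 Hz.
Within [42 Hz, 98 Hz]: 58 Hz, 86 Hz.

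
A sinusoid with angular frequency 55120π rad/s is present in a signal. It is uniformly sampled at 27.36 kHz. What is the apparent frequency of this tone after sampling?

ω = 55120π rad/s → f = ω/(2π) = 27560 Hz = 27.56 kHz.
27.56 kHz mod fs = 0.2 kHz.
0.2 kHz ≤ fs/2 = 13.68 kHz, appears at 0.2 kHz.

0.2 kHz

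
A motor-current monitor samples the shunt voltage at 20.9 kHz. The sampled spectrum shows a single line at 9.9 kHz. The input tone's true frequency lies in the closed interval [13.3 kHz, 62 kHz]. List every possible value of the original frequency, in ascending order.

Frequencies that alias to 9.9 kHz are k·fs ± 9.9 kHz for integer k ≥ 0.
k=0: 9.9 kHz.
k=1: 11 kHz, 30.8 kHz.
k=2: 31.9 kHz, 51.7 kHz.
k=3: 52.8 kHz, 72.6 kHz.
k=4: 73.7 kHz, 93.5 kHz.
Within [13.3 kHz, 62 kHz]: 30.8 kHz, 31.9 kHz, 51.7 kHz, 52.8 kHz.

30.8 kHz, 31.9 kHz, 51.7 kHz, 52.8 kHz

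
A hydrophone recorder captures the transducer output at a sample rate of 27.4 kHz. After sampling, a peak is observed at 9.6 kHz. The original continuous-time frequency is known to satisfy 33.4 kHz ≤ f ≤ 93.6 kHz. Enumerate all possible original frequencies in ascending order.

37 kHz, 45.2 kHz, 64.4 kHz, 72.6 kHz, 91.8 kHz

Frequencies that alias to 9.6 kHz are k·fs ± 9.6 kHz for integer k ≥ 0.
k=0: 9.6 kHz.
k=1: 17.8 kHz, 37 kHz.
k=2: 45.2 kHz, 64.4 kHz.
k=3: 72.6 kHz, 91.8 kHz.
k=4: 100 kHz, 119.2 kHz.
Within [33.4 kHz, 93.6 kHz]: 37 kHz, 45.2 kHz, 64.4 kHz, 72.6 kHz, 91.8 kHz.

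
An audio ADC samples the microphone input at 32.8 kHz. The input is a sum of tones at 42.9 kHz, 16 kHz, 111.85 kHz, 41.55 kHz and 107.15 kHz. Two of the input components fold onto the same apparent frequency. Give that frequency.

8.75 kHz

fs/2 = 16.4 kHz.
42.9 kHz mod fs = 10.1 kHz.
10.1 kHz ≤ fs/2 = 16.4 kHz, appears at 10.1 kHz.
16 kHz ≤ fs/2 = 16.4 kHz, passes unchanged.
111.85 kHz mod fs = 13.45 kHz.
13.45 kHz ≤ fs/2 = 16.4 kHz, appears at 13.45 kHz.
41.55 kHz mod fs = 8.75 kHz.
8.75 kHz ≤ fs/2 = 16.4 kHz, appears at 8.75 kHz.
107.15 kHz mod fs = 8.75 kHz.
8.75 kHz ≤ fs/2 = 16.4 kHz, appears at 8.75 kHz.
41.55 kHz and 107.15 kHz both map to 8.75 kHz.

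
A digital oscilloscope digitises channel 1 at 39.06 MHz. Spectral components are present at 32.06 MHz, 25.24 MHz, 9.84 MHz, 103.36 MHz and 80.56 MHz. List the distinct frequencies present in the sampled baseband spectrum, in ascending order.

2.44 MHz, 7 MHz, 9.84 MHz, 13.82 MHz

fs/2 = 19.53 MHz.
32.06 MHz > fs/2 = 19.53 MHz, folds to fs − 32.06 MHz = 7 MHz.
25.24 MHz > fs/2 = 19.53 MHz, folds to fs − 25.24 MHz = 13.82 MHz.
9.84 MHz ≤ fs/2 = 19.53 MHz, passes unchanged.
103.36 MHz mod fs = 25.24 MHz.
25.24 MHz > fs/2 = 19.53 MHz, folds to fs − 25.24 MHz = 13.82 MHz.
80.56 MHz mod fs = 2.44 MHz.
2.44 MHz ≤ fs/2 = 19.53 MHz, appears at 2.44 MHz.
Distinct values: {2.44 MHz, 7 MHz, 9.84 MHz, 13.82 MHz}.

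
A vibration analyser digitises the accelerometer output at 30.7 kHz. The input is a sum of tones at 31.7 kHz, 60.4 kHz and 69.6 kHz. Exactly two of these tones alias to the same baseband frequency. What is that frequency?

fs/2 = 15.35 kHz.
31.7 kHz mod fs = 1 kHz.
1 kHz ≤ fs/2 = 15.35 kHz, appears at 1 kHz.
60.4 kHz mod fs = 29.7 kHz.
29.7 kHz > fs/2 = 15.35 kHz, folds to fs − 29.7 kHz = 1 kHz.
69.6 kHz mod fs = 8.2 kHz.
8.2 kHz ≤ fs/2 = 15.35 kHz, appears at 8.2 kHz.
31.7 kHz and 60.4 kHz both map to 1 kHz.

1 kHz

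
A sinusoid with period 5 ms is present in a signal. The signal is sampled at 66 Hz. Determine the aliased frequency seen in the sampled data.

2 Hz

T = 5 ms → f = 1/T = 200 Hz.
200 Hz mod fs = 2 Hz.
2 Hz ≤ fs/2 = 33 Hz, appears at 2 Hz.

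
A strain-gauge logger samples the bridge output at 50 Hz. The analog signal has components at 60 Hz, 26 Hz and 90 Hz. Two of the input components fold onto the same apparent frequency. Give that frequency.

fs/2 = 25 Hz.
60 Hz mod fs = 10 Hz.
10 Hz ≤ fs/2 = 25 Hz, appears at 10 Hz.
26 Hz > fs/2 = 25 Hz, folds to fs − 26 Hz = 24 Hz.
90 Hz mod fs = 40 Hz.
40 Hz > fs/2 = 25 Hz, folds to fs − 40 Hz = 10 Hz.
60 Hz and 90 Hz both map to 10 Hz.

10 Hz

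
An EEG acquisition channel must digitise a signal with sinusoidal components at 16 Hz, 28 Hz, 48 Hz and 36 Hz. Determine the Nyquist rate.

96 Hz

Highest-frequency component: 48 Hz.
Nyquist rate = 2 × 48 Hz = 96 Hz.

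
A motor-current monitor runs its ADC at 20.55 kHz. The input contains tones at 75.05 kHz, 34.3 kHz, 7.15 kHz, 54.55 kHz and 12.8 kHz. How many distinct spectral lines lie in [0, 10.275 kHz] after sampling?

4

fs/2 = 10.275 kHz.
75.05 kHz mod fs = 13.4 kHz.
13.4 kHz > fs/2 = 10.275 kHz, folds to fs − 13.4 kHz = 7.15 kHz.
34.3 kHz mod fs = 13.75 kHz.
13.75 kHz > fs/2 = 10.275 kHz, folds to fs − 13.75 kHz = 6.8 kHz.
7.15 kHz ≤ fs/2 = 10.275 kHz, passes unchanged.
54.55 kHz mod fs = 13.45 kHz.
13.45 kHz > fs/2 = 10.275 kHz, folds to fs − 13.45 kHz = 7.1 kHz.
12.8 kHz > fs/2 = 10.275 kHz, folds to fs − 12.8 kHz = 7.75 kHz.
Distinct values: {6.8 kHz, 7.1 kHz, 7.15 kHz, 7.75 kHz} → 4.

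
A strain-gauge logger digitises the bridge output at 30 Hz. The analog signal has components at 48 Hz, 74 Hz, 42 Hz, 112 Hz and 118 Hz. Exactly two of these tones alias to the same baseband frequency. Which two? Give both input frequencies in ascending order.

fs/2 = 15 Hz.
48 Hz mod fs = 18 Hz.
18 Hz > fs/2 = 15 Hz, folds to fs − 18 Hz = 12 Hz.
74 Hz mod fs = 14 Hz.
14 Hz ≤ fs/2 = 15 Hz, appears at 14 Hz.
42 Hz mod fs = 12 Hz.
12 Hz ≤ fs/2 = 15 Hz, appears at 12 Hz.
112 Hz mod fs = 22 Hz.
22 Hz > fs/2 = 15 Hz, folds to fs − 22 Hz = 8 Hz.
118 Hz mod fs = 28 Hz.
28 Hz > fs/2 = 15 Hz, folds to fs − 28 Hz = 2 Hz.
42 Hz and 48 Hz both map to 12 Hz.

42 Hz, 48 Hz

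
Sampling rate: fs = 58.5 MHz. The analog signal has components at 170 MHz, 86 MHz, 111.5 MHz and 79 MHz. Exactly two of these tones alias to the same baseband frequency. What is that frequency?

fs/2 = 29.25 MHz.
170 MHz mod fs = 53 MHz.
53 MHz > fs/2 = 29.25 MHz, folds to fs − 53 MHz = 5.5 MHz.
86 MHz mod fs = 27.5 MHz.
27.5 MHz ≤ fs/2 = 29.25 MHz, appears at 27.5 MHz.
111.5 MHz mod fs = 53 MHz.
53 MHz > fs/2 = 29.25 MHz, folds to fs − 53 MHz = 5.5 MHz.
79 MHz mod fs = 20.5 MHz.
20.5 MHz ≤ fs/2 = 29.25 MHz, appears at 20.5 MHz.
111.5 MHz and 170 MHz both map to 5.5 MHz.

5.5 MHz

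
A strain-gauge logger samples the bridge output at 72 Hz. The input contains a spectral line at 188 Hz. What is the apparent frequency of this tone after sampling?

188 Hz mod fs = 44 Hz.
44 Hz > fs/2 = 36 Hz, folds to fs − 44 Hz = 28 Hz.

28 Hz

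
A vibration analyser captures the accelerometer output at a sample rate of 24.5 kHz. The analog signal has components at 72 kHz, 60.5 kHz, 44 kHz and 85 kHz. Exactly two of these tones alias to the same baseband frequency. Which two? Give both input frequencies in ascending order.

fs/2 = 12.25 kHz.
72 kHz mod fs = 23 kHz.
23 kHz > fs/2 = 12.25 kHz, folds to fs − 23 kHz = 1.5 kHz.
60.5 kHz mod fs = 11.5 kHz.
11.5 kHz ≤ fs/2 = 12.25 kHz, appears at 11.5 kHz.
44 kHz mod fs = 19.5 kHz.
19.5 kHz > fs/2 = 12.25 kHz, folds to fs − 19.5 kHz = 5 kHz.
85 kHz mod fs = 11.5 kHz.
11.5 kHz ≤ fs/2 = 12.25 kHz, appears at 11.5 kHz.
60.5 kHz and 85 kHz both map to 11.5 kHz.

60.5 kHz, 85 kHz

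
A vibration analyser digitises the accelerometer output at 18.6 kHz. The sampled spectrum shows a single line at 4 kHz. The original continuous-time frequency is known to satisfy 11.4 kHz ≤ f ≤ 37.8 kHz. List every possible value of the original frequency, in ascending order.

Frequencies that alias to 4 kHz are k·fs ± 4 kHz for integer k ≥ 0.
k=0: 4 kHz.
k=1: 14.6 kHz, 22.6 kHz.
k=2: 33.2 kHz, 41.2 kHz.
k=3: 51.8 kHz, 59.8 kHz.
Within [11.4 kHz, 37.8 kHz]: 14.6 kHz, 22.6 kHz, 33.2 kHz.

14.6 kHz, 22.6 kHz, 33.2 kHz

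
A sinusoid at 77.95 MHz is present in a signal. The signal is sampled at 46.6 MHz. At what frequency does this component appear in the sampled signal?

77.95 MHz mod fs = 31.35 MHz.
31.35 MHz > fs/2 = 23.3 MHz, folds to fs − 31.35 MHz = 15.25 MHz.

15.25 MHz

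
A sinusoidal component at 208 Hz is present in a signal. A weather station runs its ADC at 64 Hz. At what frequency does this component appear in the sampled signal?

16 Hz

208 Hz mod fs = 16 Hz.
16 Hz ≤ fs/2 = 32 Hz, appears at 16 Hz.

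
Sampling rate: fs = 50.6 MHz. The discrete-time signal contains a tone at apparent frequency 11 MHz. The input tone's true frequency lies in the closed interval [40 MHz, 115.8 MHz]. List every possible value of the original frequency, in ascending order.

Frequencies that alias to 11 MHz are k·fs ± 11 MHz for integer k ≥ 0.
k=0: 11 MHz.
k=1: 39.6 MHz, 61.6 MHz.
k=2: 90.2 MHz, 112.2 MHz.
k=3: 140.8 MHz, 162.8 MHz.
Within [40 MHz, 115.8 MHz]: 61.6 MHz, 90.2 MHz, 112.2 MHz.

61.6 MHz, 90.2 MHz, 112.2 MHz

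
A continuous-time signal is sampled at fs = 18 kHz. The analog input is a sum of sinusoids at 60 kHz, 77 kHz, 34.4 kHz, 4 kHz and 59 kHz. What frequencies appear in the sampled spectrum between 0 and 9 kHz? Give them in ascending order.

1.6 kHz, 4 kHz, 5 kHz, 6 kHz

fs/2 = 9 kHz.
60 kHz mod fs = 6 kHz.
6 kHz ≤ fs/2 = 9 kHz, appears at 6 kHz.
77 kHz mod fs = 5 kHz.
5 kHz ≤ fs/2 = 9 kHz, appears at 5 kHz.
34.4 kHz mod fs = 16.4 kHz.
16.4 kHz > fs/2 = 9 kHz, folds to fs − 16.4 kHz = 1.6 kHz.
4 kHz ≤ fs/2 = 9 kHz, passes unchanged.
59 kHz mod fs = 5 kHz.
5 kHz ≤ fs/2 = 9 kHz, appears at 5 kHz.
Distinct values: {1.6 kHz, 4 kHz, 5 kHz, 6 kHz}.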